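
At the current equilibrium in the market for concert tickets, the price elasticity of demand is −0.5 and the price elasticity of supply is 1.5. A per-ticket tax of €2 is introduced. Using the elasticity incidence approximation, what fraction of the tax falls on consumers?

Incidence ratio: consumers' share ≈ εs / (εs + |εd|) = 1.5 / (1.5 + 0.5) = 0.75.
Supply is the more elastic side, so consumers bear the larger share.

Consumers' share ≈ 0.75.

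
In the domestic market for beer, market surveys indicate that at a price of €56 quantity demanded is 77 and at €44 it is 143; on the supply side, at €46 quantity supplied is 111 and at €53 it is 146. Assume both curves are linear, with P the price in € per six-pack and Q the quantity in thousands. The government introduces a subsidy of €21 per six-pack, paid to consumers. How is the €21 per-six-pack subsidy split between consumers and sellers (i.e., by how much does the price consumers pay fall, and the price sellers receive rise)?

Demand slope: (143 − 77)/(44 − 56) = -5.5, so Qd = 385 − 5.5P.
Supply slope: (146 − 111)/(53 − 46) = 5, so Qs = 5P − 119.
Without the subsidy, 385 − 5.5P = 5P − 119 gives 10.5P = 504, so P* = €48 and Q* = 121.
With a per-unit subsidy paid to consumers, each effectively pays P − 21, so demand becomes Qd = 385 − 5.5(P − 21).
Solving gives Q = 176 with consumers paying €38 and sellers receiving €59 (the €21 wedge).
Gain to consumers: €10; to sellers: €11. (They sum to €21.)

Consumers gain €10 per six-pack; sellers gain €11 per six-pack.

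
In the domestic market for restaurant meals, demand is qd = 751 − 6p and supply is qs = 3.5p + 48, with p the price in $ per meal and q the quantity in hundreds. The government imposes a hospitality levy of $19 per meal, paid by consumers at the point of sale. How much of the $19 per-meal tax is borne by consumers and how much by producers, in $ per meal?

Consumers bear $7 per meal; producers bear $12 per meal.

Before the tax: set 751 − 6p = 3.5p + 48 → p* = $74, q* = 307.
With the tax collected from consumers, demand (in seller-price terms) shifts: qd = 751 − 6(p + 19).
Solving gives q = 265 with consumers paying $81 and producers receiving $62 (the $19 wedge).
Burden on consumers: $7; on producers: $12. (They sum to $19.)
The less price-elastic side of the market bears the larger share of a per-unit tax.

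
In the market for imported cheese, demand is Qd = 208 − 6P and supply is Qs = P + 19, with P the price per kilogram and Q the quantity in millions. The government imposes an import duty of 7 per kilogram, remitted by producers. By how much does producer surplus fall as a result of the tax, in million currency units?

Without the tax, 208 − 6P = P + 19 gives 7P = 189, so P* = 27 and Q* = 46.
With the tax collected from producers, supply shifts: Qs = (P − 7) + 19.
New equilibrium: buyers pay 28, producers receive 21, Q = 40. (Wedge: Pb − Ps = 7.)
ΔPS is the trapezoid between Q = 40 and Q = 46 of height 6: ½ · (46 + 40) · 6 = 258.

Producer surplus falls by 258 million.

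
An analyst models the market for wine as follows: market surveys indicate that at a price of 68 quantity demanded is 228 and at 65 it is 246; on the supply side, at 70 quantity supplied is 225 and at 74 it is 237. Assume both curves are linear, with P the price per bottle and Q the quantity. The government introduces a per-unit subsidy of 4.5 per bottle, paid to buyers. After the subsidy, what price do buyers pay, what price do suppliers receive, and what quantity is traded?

Demand slope: (246 − 228)/(65 − 68) = -6, so Qd = 636 − 6P.
Supply slope: (237 − 225)/(74 − 70) = 3, so Qs = 3P + 15.
Before the subsidy: set 636 − 6P = 3P + 15 → P* = 69, Q* = 222.
With a per-unit subsidy paid to buyers, each effectively pays P − 4.5, so demand becomes Qd = 636 − 6(P − 4.5).
Solving gives Q = 231 with buyers paying 67.5 and suppliers receiving 72 (the 4.5 wedge).

Buyers pay 67.5; suppliers receive 72; quantity = 231.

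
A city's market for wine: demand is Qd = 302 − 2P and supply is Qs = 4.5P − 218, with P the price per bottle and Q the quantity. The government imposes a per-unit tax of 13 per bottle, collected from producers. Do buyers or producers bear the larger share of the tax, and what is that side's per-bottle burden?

Before the tax: set 302 − 2P = 4.5P − 218 → P* = 80, Q* = 142.
With the tax collected from producers, supply shifts: Qs = 4.5(P − 13) − 218.
Solving gives Q = 124 with buyers paying 89 and producers receiving 76 (the 13 wedge).
Per-bottle burden: buyers 9, producers 4.
Buyers take the larger share because demand is less price-elastic here (demand slope 2 vs supply slope 4.5).
The less price-elastic side of the market bears the larger share of a per-unit tax.

Buyers bear the larger share: 9 per bottle.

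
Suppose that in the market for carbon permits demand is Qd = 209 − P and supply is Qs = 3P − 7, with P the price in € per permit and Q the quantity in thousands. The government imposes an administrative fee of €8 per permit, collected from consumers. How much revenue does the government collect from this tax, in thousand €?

Without the tax, 209 − P = 3P − 7 gives 4P = 216, so P* = €54 and Q* = 155.
With the tax collected from consumers, demand (in seller-price terms) shifts: Qd = 209 − (P + 8).
Solving gives Q = 149 with consumers paying €60 and producers receiving €52 (the €8 wedge).
Revenue = t · Q = 8 · 149 = €1192.

Tax revenue = €1192 thousand.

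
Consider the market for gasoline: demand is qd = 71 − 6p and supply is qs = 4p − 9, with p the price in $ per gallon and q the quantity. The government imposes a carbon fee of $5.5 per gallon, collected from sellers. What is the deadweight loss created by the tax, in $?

Without the tax, 71 − 6p = 4p − 9 gives 10p = 80, so p* = $8 and q* = 23.
With the tax collected from sellers, supply shifts: qs = 4(p − 5.5) − 9.
New equilibrium: consumers pay $10.2, sellers receive $4.7, q = 9.8. (Wedge: pb − ps = 5.5.)
Quantity falls by |ΔQ| = |23 − 9.8| = 13.2.
DWL = ½ · t · |ΔQ| = ½ · 5.5 · 13.2 = $36.3.

Deadweight loss = $36.3.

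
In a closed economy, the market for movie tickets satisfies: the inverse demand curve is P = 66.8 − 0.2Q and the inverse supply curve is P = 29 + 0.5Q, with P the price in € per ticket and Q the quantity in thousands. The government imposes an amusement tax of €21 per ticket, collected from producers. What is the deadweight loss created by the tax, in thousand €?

Inverting to Q(P) form: Qd = 334 − 5P; Qs = 2P − 58.
Without the tax, 334 − 5P = 2P − 58 gives 7P = 392, so P* = €56 and Q* = 54.
With the tax collected from producers, supply shifts: Qs = 2(P − 21) − 58.
Solving gives Q = 24 with buyers paying €62 and producers receiving €41 (the €21 wedge).
Quantity falls by |ΔQ| = |54 − 24| = 30.
DWL = ½ · t · |ΔQ| = ½ · 21 · 30 = €315.

Deadweight loss = €315 thousand.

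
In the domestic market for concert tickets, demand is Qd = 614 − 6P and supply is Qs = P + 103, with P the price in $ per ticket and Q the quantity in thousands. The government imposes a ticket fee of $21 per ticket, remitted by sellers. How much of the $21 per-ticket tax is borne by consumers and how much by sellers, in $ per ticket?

Consumers bear $3 per ticket; sellers bear $18 per ticket.

Before the tax: set 614 − 6P = P + 103 → P* = $73, Q* = 176.
With the tax collected from sellers, supply shifts: Qs = (P − 21) + 103.
Solving gives Q = 158 with consumers paying $76 and sellers receiving $55 (the $21 wedge).
Burden on consumers: $3; on sellers: $18. (They sum to $21.)
The less price-elastic side of the market bears the larger share of a per-unit tax.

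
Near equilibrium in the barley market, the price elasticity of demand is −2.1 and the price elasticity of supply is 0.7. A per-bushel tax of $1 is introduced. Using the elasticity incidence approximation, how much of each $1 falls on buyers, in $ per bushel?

Incidence ratio: buyers' share ≈ εs / (εs + |εd|) = 0.7 / (0.7 + 2.1) = 0.25.
So buyers bear ≈ 0.25 × $1 = $0.25; suppliers bear $0.75.

Buyers bear ≈ $0.25 per bushel.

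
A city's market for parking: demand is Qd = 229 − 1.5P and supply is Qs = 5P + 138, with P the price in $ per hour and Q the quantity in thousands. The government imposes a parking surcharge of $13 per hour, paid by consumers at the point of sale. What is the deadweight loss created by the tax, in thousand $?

Without the tax, 229 − 1.5P = 5P + 138 gives 6.5P = 91, so P* = $14 and Q* = 208.
With the tax collected from consumers, demand (in seller-price terms) shifts: Qd = 229 − 1.5(P + 13).
Solving gives Q = 193 with consumers paying $24 and producers receiving $11 (the $13 wedge).
Quantity falls by |ΔQ| = |208 − 193| = 15.
DWL = ½ · t · |ΔQ| = ½ · 13 · 15 = $97.5.

Deadweight loss = $97.5 thousand.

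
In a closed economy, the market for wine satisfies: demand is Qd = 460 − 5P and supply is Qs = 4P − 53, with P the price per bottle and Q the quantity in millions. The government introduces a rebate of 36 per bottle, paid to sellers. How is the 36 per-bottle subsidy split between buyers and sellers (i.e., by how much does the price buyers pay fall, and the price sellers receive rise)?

Buyers gain 16 per bottle; sellers gain 20 per bottle.

Before the subsidy: set 460 − 5P = 4P − 53 → P* = 57, Q* = 175.
With a per-unit subsidy paid to sellers, each receives P + 36 per unit sold, so supply becomes Qs = 4(P + 36) − 53.
New equilibrium: buyers pay 41, sellers receive 77, Q = 255. (Wedge: Pb − Ps = −36.)
Gain to buyers: 16; to sellers: 20. (They sum to 36.)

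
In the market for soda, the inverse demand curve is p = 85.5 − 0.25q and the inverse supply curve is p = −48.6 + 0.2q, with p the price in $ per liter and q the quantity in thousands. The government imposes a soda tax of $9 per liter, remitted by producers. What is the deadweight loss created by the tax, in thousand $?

Deadweight loss = $90 thousand.

Inverting to q(p) form: qd = 342 − 4p; qs = 5p + 243.
Before the tax: set 342 − 4p = 5p + 243 → p* = $11, q* = 298.
With the tax collected from producers, supply shifts: qs = 5(p − 9) + 243.
Solving gives q = 278 with consumers paying $16 and producers receiving $7 (the $9 wedge).
Quantity falls by |ΔQ| = |298 − 278| = 20.
DWL = ½ · t · |ΔQ| = ½ · 9 · 20 = $90.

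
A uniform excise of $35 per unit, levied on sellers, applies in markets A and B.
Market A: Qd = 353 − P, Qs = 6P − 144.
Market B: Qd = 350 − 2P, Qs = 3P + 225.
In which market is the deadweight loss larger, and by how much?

Market A: pre-tax P* = $71, Q* = 282; post-tax Q = 252; deadweight loss = $525.
Market B: pre-tax P* = $25, Q* = 300; post-tax Q = 258; deadweight loss = $735.
Difference: $525 vs $735 → market B is larger by $210.

Market B, by $210.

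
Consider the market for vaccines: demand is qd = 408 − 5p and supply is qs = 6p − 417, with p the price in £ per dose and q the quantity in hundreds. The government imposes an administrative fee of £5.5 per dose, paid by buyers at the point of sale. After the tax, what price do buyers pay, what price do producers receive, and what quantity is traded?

Buyers pay £78; producers receive £72.5; quantity = 18.

Before the tax: set 408 − 5p = 6p − 417 → p* = £75, q* = 33.
With the tax collected from buyers, demand (in seller-price terms) shifts: qd = 408 − 5(p + 5.5).
Solving gives q = 18 with buyers paying £78 and producers receiving £72.5 (the £5.5 wedge).
The less price-elastic side of the market bears the larger share of a per-unit tax.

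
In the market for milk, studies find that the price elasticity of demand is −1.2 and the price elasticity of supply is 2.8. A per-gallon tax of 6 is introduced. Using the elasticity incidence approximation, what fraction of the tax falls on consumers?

Consumers' share ≈ 0.7.

Incidence ratio: consumers' share ≈ εs / (εs + |εd|) = 2.8 / (2.8 + 1.2) = 0.7.
Supply is the more elastic side, so consumers bear the larger share.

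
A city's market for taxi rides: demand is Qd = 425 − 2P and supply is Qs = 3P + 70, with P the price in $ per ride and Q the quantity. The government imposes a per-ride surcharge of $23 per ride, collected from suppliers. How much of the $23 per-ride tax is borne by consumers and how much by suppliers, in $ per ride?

Before the tax: set 425 − 2P = 3P + 70 → P* = $71, Q* = 283.
With the tax collected from suppliers, supply shifts: Qs = 3(P − 23) + 70.
Solving gives Q = 255.4 with consumers paying $84.8 and suppliers receiving $61.8 (the $23 wedge).
Burden on consumers: $13.8; on suppliers: $9.2. (They sum to $23.)

Consumers bear $13.8 per ride; suppliers bear $9.2 per ride.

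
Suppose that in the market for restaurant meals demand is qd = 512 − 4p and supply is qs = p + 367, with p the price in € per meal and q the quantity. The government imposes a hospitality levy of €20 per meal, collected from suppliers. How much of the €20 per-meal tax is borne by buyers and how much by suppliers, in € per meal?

Without the tax, 512 − 4p = p + 367 gives 5p = 145, so p* = €29 and q* = 396.
With the tax collected from suppliers, supply shifts: qs = (p − 20) + 367.
Solving gives q = 380 with buyers paying €33 and suppliers receiving €13 (the €20 wedge).
Burden on buyers: €4; on suppliers: €16. (They sum to €20.)
The less price-elastic side of the market bears the larger share of a per-unit tax.

Buyers bear €4 per meal; suppliers bear €16 per meal.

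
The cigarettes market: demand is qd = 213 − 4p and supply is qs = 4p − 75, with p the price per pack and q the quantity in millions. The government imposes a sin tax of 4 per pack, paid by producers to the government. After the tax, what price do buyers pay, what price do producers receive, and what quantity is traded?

Buyers pay 38; producers receive 34; quantity = 61.

Before the tax: set 213 − 4p = 4p − 75 → p* = 36, q* = 69.
With the tax collected from producers, supply shifts: qs = 4(p − 4) − 75.
New equilibrium: buyers pay 38, producers receive 34, q = 61. (Wedge: pb − ps = 4.)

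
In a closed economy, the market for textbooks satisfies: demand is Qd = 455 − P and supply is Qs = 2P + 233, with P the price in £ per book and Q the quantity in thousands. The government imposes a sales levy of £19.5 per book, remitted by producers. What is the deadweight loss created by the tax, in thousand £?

Deadweight loss = £126.75 thousand.

Without the tax, 455 − P = 2P + 233 gives 3P = 222, so P* = £74 and Q* = 381.
With the tax collected from producers, supply shifts: Qs = 2(P − 19.5) + 233.
Solving gives Q = 368 with buyers paying £87 and producers receiving £67.5 (the £19.5 wedge).
Quantity falls by |ΔQ| = |381 − 368| = 13.
DWL = ½ · t · |ΔQ| = ½ · 19.5 · 13 = £126.75.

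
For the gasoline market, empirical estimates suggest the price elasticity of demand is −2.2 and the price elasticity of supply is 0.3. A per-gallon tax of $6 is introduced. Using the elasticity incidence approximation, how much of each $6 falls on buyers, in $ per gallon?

Incidence ratio: buyers' share ≈ εs / (εs + |εd|) = 0.3 / (0.3 + 2.2) = 0.12.
So buyers bear ≈ 0.12 × $6 = $0.72; sellers bear $5.28.

Buyers bear ≈ $0.72 per gallon.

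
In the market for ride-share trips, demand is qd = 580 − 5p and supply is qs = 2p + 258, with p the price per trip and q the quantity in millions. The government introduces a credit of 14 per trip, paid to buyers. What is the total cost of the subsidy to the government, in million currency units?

Government outlay = 5180 million.

Without the subsidy, 580 − 5p = 2p + 258 gives 7p = 322, so p* = 46 and q* = 350.
With a per-unit subsidy paid to buyers, each effectively pays p − 14, so demand becomes qd = 580 − 5(p − 14).
Solving gives q = 370 with buyers paying 42 and producers receiving 56 (the 14 wedge).
Outlay = t · Q = 14 · 370 = 5180.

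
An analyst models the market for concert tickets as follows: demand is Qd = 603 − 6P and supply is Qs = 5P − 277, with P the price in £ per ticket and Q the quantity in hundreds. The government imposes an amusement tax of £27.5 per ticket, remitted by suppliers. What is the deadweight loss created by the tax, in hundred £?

Deadweight loss = £1031.25 hundred.

Without the tax, 603 − 6P = 5P − 277 gives 11P = 880, so P* = £80 and Q* = 123.
With the tax collected from suppliers, supply shifts: Qs = 5(P − 27.5) − 277.
Solving gives Q = 48 with buyers paying £92.5 and suppliers receiving £65 (the £27.5 wedge).
Quantity falls by |ΔQ| = |123 − 48| = 75.
DWL = ½ · t · |ΔQ| = ½ · 27.5 · 75 = £1031.25.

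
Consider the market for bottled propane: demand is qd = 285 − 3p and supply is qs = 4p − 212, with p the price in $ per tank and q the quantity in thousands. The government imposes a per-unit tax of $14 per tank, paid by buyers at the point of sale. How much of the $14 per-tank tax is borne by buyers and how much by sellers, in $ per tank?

Buyers bear $8 per tank; sellers bear $6 per tank.

Before the tax: set 285 − 3p = 4p − 212 → p* = $71, q* = 72.
With the tax collected from buyers, demand (in seller-price terms) shifts: qd = 285 − 3(p + 14).
Solving gives q = 48 with buyers paying $79 and sellers receiving $65 (the $14 wedge).
Burden on buyers: $8; on sellers: $6. (They sum to $14.)
The less price-elastic side of the market bears the larger share of a per-unit tax.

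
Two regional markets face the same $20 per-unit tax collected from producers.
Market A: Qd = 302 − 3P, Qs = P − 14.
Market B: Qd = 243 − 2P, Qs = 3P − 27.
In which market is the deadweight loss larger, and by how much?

Market A: pre-tax P* = $79, Q* = 65; post-tax Q = 50; deadweight loss = $150.
Market B: pre-tax P* = $54, Q* = 135; post-tax Q = 111; deadweight loss = $240.
Difference: $150 vs $240 → market B is larger by $90.

Market B, by $90.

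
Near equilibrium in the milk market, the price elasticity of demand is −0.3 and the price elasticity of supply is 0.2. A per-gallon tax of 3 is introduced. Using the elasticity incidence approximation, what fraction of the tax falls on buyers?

Buyers' share ≈ 0.4.

Incidence ratio: buyers' share ≈ εs / (εs + |εd|) = 0.2 / (0.2 + 0.3) = 0.4.
Supply is the less elastic side, so buyers bear the smaller share.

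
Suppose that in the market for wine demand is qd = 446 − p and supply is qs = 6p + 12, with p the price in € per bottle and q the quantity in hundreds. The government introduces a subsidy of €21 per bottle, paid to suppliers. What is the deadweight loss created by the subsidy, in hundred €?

Without the subsidy, 446 − p = 6p + 12 gives 7p = 434, so p* = €62 and q* = 384.
With a per-unit subsidy paid to suppliers, each receives p + 21 per unit sold, so supply becomes qs = 6(p + 21) + 12.
Solving gives q = 402 with consumers paying €44 and suppliers receiving €65 (the €21 wedge).
Quantity rises by |ΔQ| = |384 − 402| = 18.
DWL = ½ · t · |ΔQ| = ½ · 21 · 18 = €189.

Deadweight loss = €189 hundred.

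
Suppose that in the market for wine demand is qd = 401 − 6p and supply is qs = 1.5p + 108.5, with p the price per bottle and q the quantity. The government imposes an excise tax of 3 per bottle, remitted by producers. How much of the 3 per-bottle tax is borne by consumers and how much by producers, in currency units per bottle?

Consumers bear 0.6 per bottle; producers bear 2.4 per bottle.

Without the tax, 401 − 6p = 1.5p + 108.5 gives 7.5p = 292.5, so p* = 39 and q* = 167.
With the tax collected from producers, supply shifts: qs = 1.5(p − 3) + 108.5.
New equilibrium: consumers pay 39.6, producers receive 36.6, q = 163.4. (Wedge: pb − ps = 3.)
Burden on consumers: 0.6; on producers: 2.4. (They sum to 3.)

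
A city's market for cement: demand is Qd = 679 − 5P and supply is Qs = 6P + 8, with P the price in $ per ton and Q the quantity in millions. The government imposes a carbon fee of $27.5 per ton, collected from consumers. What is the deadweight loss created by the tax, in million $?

Deadweight loss = $1031.25 million.

Without the tax, 679 − 5P = 6P + 8 gives 11P = 671, so P* = $61 and Q* = 374.
With the tax collected from consumers, demand (in seller-price terms) shifts: Qd = 679 − 5(P + 27.5).
Solving gives Q = 299 with consumers paying $76 and sellers receiving $48.5 (the $27.5 wedge).
Quantity falls by |ΔQ| = |374 − 299| = 75.
DWL = ½ · t · |ΔQ| = ½ · 27.5 · 75 = $1031.25.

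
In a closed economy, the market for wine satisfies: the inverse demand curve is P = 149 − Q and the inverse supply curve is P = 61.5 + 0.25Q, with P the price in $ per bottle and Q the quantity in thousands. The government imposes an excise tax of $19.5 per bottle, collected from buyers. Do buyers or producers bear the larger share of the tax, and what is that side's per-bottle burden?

Buyers bear the larger share: $15.6 per bottle.

Rewrite in direct form: Qd = 149 − P and Qs = 4P − 246.
Before the tax: set 149 − P = 4P − 246 → P* = $79, Q* = 70.
With the tax collected from buyers, demand (in seller-price terms) shifts: Qd = 149 − (P + 19.5).
New equilibrium: buyers pay $94.6, producers receive $75.1, Q = 54.4. (Wedge: Pb − Ps = 19.5.)
Per-bottle burden: buyers $15.6, producers $3.9.
Buyers take the larger share because demand is less price-elastic here (demand slope 1 vs supply slope 4).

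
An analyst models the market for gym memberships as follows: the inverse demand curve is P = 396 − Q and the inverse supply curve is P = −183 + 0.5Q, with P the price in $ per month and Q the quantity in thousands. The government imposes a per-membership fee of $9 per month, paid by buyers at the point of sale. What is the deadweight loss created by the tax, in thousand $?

Inverting to Q(P) form: Qd = 396 − P; Qs = 2P + 366.
Before the tax: set 396 − P = 2P + 366 → P* = $10, Q* = 386.
With the tax collected from buyers, demand (in seller-price terms) shifts: Qd = 396 − (P + 9).
New equilibrium: buyers pay $16, sellers receive $7, Q = 380. (Wedge: Pb − Ps = 9.)
Quantity falls by |ΔQ| = |386 − 380| = 6.
DWL = ½ · t · |ΔQ| = ½ · 9 · 6 = $27.

Deadweight loss = $27 thousand.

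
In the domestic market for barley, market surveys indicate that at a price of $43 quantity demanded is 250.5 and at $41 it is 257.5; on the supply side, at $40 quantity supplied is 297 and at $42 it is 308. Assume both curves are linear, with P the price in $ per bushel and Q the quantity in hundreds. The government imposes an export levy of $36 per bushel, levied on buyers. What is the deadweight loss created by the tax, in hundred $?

Demand slope: (257.5 − 250.5)/(41 − 43) = -3.5, so Qd = 401 − 3.5P.
Supply slope: (308 − 297)/(42 − 40) = 5.5, so Qs = 5.5P + 77.
Before the tax: set 401 − 3.5P = 5.5P + 77 → P* = $36, Q* = 275.
With the tax collected from buyers, demand (in seller-price terms) shifts: Qd = 401 − 3.5(P + 36).
Solving gives Q = 198 with buyers paying $58 and sellers receiving $22 (the $36 wedge).
Quantity falls by |ΔQ| = |275 − 198| = 77.
DWL = ½ · t · |ΔQ| = ½ · 36 · 77 = $1386.

Deadweight loss = $1386 hundred.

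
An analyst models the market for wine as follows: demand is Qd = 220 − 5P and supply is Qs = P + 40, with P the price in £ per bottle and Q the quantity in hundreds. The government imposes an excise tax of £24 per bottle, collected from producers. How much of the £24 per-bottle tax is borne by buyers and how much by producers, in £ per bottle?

Without the tax, 220 − 5P = P + 40 gives 6P = 180, so P* = £30 and Q* = 70.
With the tax collected from producers, supply shifts: Qs = (P − 24) + 40.
Solving gives Q = 50 with buyers paying £34 and producers receiving £10 (the £24 wedge).
Burden on buyers: £4; on producers: £20. (They sum to £24.)

Buyers bear £4 per bottle; producers bear £20 per bottle.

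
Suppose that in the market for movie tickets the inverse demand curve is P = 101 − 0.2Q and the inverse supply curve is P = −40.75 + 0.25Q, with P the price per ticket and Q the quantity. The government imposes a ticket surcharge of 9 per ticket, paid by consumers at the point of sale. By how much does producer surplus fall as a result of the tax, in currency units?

Producer surplus falls by 1525.

Rewrite in direct form: Qd = 505 − 5P and Qs = 4P + 163.
Without the tax, 505 − 5P = 4P + 163 gives 9P = 342, so P* = 38 and Q* = 315.
With the tax collected from consumers, demand (in seller-price terms) shifts: Qd = 505 − 5(P + 9).
New equilibrium: consumers pay 42, producers receive 33, Q = 295. (Wedge: Pb − Ps = 9.)
ΔPS is the trapezoid between Q = 295 and Q = 315 of height 5: ½ · (315 + 295) · 5 = 1525.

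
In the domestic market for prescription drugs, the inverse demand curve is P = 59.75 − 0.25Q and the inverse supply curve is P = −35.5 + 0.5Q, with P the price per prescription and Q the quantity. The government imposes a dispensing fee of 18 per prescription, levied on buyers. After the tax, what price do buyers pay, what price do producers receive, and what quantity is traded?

Inverting to Q(P) form: Qd = 239 − 4P; Qs = 2P + 71.
Without the tax, 239 − 4P = 2P + 71 gives 6P = 168, so P* = 28 and Q* = 127.
With the tax collected from buyers, demand (in seller-price terms) shifts: Qd = 239 − 4(P + 18).
Solving gives Q = 103 with buyers paying 34 and producers receiving 16 (the 18 wedge).
The less price-elastic side of the market bears the larger share of a per-unit tax.

Buyers pay 34; producers receive 16; quantity = 103.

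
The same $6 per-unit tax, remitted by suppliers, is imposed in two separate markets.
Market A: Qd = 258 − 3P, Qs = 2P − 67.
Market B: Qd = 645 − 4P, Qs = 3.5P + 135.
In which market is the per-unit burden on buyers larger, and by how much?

Market B, by $0.4.

Market A: pre-tax P* = $65, Q* = 63; post-tax Q = 55.8; per-unit burden on buyers = $2.4.
Market B: pre-tax P* = $68, Q* = 373; post-tax Q = 361.8; per-unit burden on buyers = $2.8.
Difference: $2.4 vs $2.8 → market B is larger by $0.4.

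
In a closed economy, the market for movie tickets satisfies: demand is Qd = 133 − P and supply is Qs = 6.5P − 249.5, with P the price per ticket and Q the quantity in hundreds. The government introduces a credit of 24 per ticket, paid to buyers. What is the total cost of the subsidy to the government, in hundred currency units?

Government outlay = 2467.2 hundred.

Without the subsidy, 133 − P = 6.5P − 249.5 gives 7.5P = 382.5, so P* = 51 and Q* = 82.
With a per-unit subsidy paid to buyers, each effectively pays P − 24, so demand becomes Qd = 133 − (P − 24).
New equilibrium: buyers pay 30.2, producers receive 54.2, Q = 102.8. (Wedge: Pb − Ps = −24.)
Outlay = t · Q = 24 · 102.8 = 2467.2.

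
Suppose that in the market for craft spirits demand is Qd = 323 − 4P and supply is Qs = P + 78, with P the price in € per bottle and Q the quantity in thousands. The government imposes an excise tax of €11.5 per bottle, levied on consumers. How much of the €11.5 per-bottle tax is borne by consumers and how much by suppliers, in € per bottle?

Consumers bear €2.3 per bottle; suppliers bear €9.2 per bottle.

Before the tax: set 323 − 4P = P + 78 → P* = €49, Q* = 127.
With the tax collected from consumers, demand (in seller-price terms) shifts: Qd = 323 − 4(P + 11.5).
New equilibrium: consumers pay €51.3, suppliers receive €39.8, Q = 117.8. (Wedge: Pb − Ps = 11.5.)
Burden on consumers: €2.3; on suppliers: €9.2. (They sum to €11.5.)
The less price-elastic side of the market bears the larger share of a per-unit tax.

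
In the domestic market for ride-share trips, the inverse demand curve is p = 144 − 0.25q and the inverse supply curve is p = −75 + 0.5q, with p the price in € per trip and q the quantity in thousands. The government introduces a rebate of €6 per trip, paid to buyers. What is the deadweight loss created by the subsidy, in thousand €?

Deadweight loss = €24 thousand.

Rewrite in direct form: qd = 576 − 4p and qs = 2p + 150.
Without the subsidy, 576 − 4p = 2p + 150 gives 6p = 426, so p* = €71 and q* = 292.
With a per-unit subsidy paid to buyers, each effectively pays p − 6, so demand becomes qd = 576 − 4(p − 6).
Solving gives q = 300 with buyers paying €69 and suppliers receiving €75 (the €6 wedge).
Quantity rises by |ΔQ| = |292 − 300| = 8.
DWL = ½ · t · |ΔQ| = ½ · 6 · 8 = €24.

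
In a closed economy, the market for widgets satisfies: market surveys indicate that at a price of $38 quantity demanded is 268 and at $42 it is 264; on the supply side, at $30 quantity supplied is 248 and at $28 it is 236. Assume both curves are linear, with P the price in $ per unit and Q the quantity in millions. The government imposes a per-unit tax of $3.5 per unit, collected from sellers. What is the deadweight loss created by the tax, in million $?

Demand slope: (264 − 268)/(42 − 38) = -1, so Qd = 306 − P.
Supply slope: (236 − 248)/(28 − 30) = 6, so Qs = 6P + 68.
Before the tax: set 306 − P = 6P + 68 → P* = $34, Q* = 272.
With the tax collected from sellers, supply shifts: Qs = 6(P − 3.5) + 68.
Solving gives Q = 269 with consumers paying $37 and sellers receiving $33.5 (the $3.5 wedge).
Quantity falls by |ΔQ| = |272 − 269| = 3.
DWL = ½ · t · |ΔQ| = ½ · 3.5 · 3 = $5.25.

Deadweight loss = $5.25 million.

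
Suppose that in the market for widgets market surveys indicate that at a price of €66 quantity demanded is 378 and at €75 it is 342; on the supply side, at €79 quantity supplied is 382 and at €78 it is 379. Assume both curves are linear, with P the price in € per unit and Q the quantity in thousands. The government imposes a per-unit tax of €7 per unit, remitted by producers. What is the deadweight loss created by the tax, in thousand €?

Demand slope: (342 − 378)/(75 − 66) = -4, so Qd = 642 − 4P.
Supply slope: (379 − 382)/(78 − 79) = 3, so Qs = 3P + 145.
Without the tax, 642 − 4P = 3P + 145 gives 7P = 497, so P* = €71 and Q* = 358.
With the tax collected from producers, supply shifts: Qs = 3(P − 7) + 145.
New equilibrium: buyers pay €74, producers receive €67, Q = 346. (Wedge: Pb − Ps = 7.)
Quantity falls by |ΔQ| = |358 − 346| = 12.
DWL = ½ · t · |ΔQ| = ½ · 7 · 12 = €42.

Deadweight loss = €42 thousand.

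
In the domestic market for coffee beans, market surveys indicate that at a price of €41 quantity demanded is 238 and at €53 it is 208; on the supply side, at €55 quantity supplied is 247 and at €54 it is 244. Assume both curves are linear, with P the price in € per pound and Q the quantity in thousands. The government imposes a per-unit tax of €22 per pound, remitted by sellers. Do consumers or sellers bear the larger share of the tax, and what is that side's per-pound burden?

Demand slope: (208 − 238)/(53 − 41) = -2.5, so Qd = 340.5 − 2.5P.
Supply slope: (244 − 247)/(54 − 55) = 3, so Qs = 3P + 82.
Before the tax: set 340.5 − 2.5P = 3P + 82 → P* = €47, Q* = 223.
With the tax collected from sellers, supply shifts: Qs = 3(P − 22) + 82.
New equilibrium: consumers pay €59, sellers receive €37, Q = 193. (Wedge: Pb − Ps = 22.)
Per-pound burden: consumers €12, sellers €10.
Consumers take the larger share because demand is less price-elastic here (demand slope 2.5 vs supply slope 3).

Consumers bear the larger share: €12 per pound.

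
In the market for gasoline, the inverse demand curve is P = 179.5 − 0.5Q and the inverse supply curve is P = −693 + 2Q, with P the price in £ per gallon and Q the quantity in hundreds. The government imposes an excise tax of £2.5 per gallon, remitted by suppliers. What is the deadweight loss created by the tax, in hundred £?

Deadweight loss = £1.25 hundred.

Inverting to Q(P) form: Qd = 359 − 2P; Qs = 0.5P + 346.5.
Without the tax, 359 − 2P = 0.5P + 346.5 gives 2.5P = 12.5, so P* = £5 and Q* = 349.
With the tax collected from suppliers, supply shifts: Qs = 0.5(P − 2.5) + 346.5.
New equilibrium: consumers pay £5.5, suppliers receive £3, Q = 348. (Wedge: Pb − Ps = 2.5.)
Quantity falls by |ΔQ| = |349 − 348| = 1.
DWL = ½ · t · |ΔQ| = ½ · 2.5 · 1 = £1.25.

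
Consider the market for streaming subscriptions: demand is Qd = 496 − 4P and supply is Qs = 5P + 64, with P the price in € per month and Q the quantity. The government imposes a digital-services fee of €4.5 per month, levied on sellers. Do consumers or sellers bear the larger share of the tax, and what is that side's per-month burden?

Consumers bear the larger share: €2.5 per month.

Without the tax, 496 − 4P = 5P + 64 gives 9P = 432, so P* = €48 and Q* = 304.
With the tax collected from sellers, supply shifts: Qs = 5(P − 4.5) + 64.
New equilibrium: consumers pay €50.5, sellers receive €46, Q = 294. (Wedge: Pb − Ps = 4.5.)
Per-month burden: consumers €2.5, sellers €2.
Consumers take the larger share because demand is less price-elastic here (demand slope 4 vs supply slope 5).
The less price-elastic side of the market bears the larger share of a per-unit tax.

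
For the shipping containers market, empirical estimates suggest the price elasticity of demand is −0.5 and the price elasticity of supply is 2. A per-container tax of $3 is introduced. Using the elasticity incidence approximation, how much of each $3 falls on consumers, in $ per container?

Consumers bear ≈ $2.4 per container.

Incidence ratio: consumers' share ≈ εs / (εs + |εd|) = 2 / (2 + 0.5) = 0.8.
So consumers bear ≈ 0.8 × $3 = $2.4; producers bear $0.6.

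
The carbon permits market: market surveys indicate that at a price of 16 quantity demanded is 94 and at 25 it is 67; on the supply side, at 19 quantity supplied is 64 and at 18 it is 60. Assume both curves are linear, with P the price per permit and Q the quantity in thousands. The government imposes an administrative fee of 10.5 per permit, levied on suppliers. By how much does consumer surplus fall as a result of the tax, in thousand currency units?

Consumer surplus falls by 402 thousand.

Demand slope: (67 − 94)/(25 − 16) = -3, so Qd = 142 − 3P.
Supply slope: (60 − 64)/(18 − 19) = 4, so Qs = 4P − 12.
Before the tax: set 142 − 3P = 4P − 12 → P* = 22, Q* = 76.
With the tax collected from suppliers, supply shifts: Qs = 4(P − 10.5) − 12.
New equilibrium: consumers pay 28, suppliers receive 17.5, Q = 58. (Wedge: Pb − Ps = 10.5.)
ΔCS is the trapezoid between Q = 58 and Q = 76 of height 6: ½ · (76 + 58) · 6 = 402.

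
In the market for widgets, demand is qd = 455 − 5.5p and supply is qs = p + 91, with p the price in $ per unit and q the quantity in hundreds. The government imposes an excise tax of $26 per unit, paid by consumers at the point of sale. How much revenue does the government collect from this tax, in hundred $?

Before the tax: set 455 − 5.5p = p + 91 → p* = $56, q* = 147.
With the tax collected from consumers, demand (in seller-price terms) shifts: qd = 455 − 5.5(p + 26).
New equilibrium: consumers pay $60, suppliers receive $34, q = 125. (Wedge: pb − ps = 26.)
Revenue = t · Q = 26 · 125 = $3250.

Tax revenue = $3250 hundred.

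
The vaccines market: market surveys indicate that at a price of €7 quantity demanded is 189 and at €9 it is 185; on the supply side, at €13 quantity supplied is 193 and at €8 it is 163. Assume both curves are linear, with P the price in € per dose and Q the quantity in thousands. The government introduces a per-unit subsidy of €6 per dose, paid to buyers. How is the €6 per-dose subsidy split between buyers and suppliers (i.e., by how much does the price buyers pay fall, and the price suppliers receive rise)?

Demand slope: (185 − 189)/(9 − 7) = -2, so Qd = 203 − 2P.
Supply slope: (163 − 193)/(8 − 13) = 6, so Qs = 6P + 115.
Before the subsidy: set 203 − 2P = 6P + 115 → P* = €11, Q* = 181.
With a per-unit subsidy paid to buyers, each effectively pays P − 6, so demand becomes Qd = 203 − 2(P − 6).
Solving gives Q = 190 with buyers paying €6.5 and suppliers receiving €12.5 (the €6 wedge).
Gain to buyers: €4.5; to suppliers: €1.5. (They sum to €6.)

Buyers gain €4.5 per dose; suppliers gain €1.5 per dose.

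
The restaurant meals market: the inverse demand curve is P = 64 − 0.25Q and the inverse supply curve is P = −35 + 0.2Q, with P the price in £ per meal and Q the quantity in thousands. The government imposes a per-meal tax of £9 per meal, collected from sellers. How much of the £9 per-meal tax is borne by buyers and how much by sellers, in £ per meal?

Rewrite in direct form: Qd = 256 − 4P and Qs = 5P + 175.
Before the tax: set 256 − 4P = 5P + 175 → P* = £9, Q* = 220.
With the tax collected from sellers, supply shifts: Qs = 5(P − 9) + 175.
New equilibrium: buyers pay £14, sellers receive £5, Q = 200. (Wedge: Pb − Ps = 9.)
Burden on buyers: £5; on sellers: £4. (They sum to £9.)

Buyers bear £5 per meal; sellers bear £4 per meal.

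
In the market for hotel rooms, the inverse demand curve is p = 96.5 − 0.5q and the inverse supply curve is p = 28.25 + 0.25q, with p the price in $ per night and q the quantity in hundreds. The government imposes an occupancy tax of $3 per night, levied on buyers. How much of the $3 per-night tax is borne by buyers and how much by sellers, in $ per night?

Buyers bear $2 per night; sellers bear $1 per night.

Inverting to q(p) form: qd = 193 − 2p; qs = 4p − 113.
Without the tax, 193 − 2p = 4p − 113 gives 6p = 306, so p* = $51 and q* = 91.
With the tax collected from buyers, demand (in seller-price terms) shifts: qd = 193 − 2(p + 3).
New equilibrium: buyers pay $53, sellers receive $50, q = 87. (Wedge: pb − ps = 3.)
Burden on buyers: $2; on sellers: $1. (They sum to $3.)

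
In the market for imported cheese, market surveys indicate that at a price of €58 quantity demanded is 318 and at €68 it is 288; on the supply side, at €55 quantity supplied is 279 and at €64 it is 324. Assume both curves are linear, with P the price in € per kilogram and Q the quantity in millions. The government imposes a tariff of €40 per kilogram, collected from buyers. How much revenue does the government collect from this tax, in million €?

Tax revenue = €9360 million.

Demand slope: (288 − 318)/(68 − 58) = -3, so Qd = 492 − 3P.
Supply slope: (324 − 279)/(64 − 55) = 5, so Qs = 5P + 4.
Before the tax: set 492 − 3P = 5P + 4 → P* = €61, Q* = 309.
With the tax collected from buyers, demand (in seller-price terms) shifts: Qd = 492 − 3(P + 40).
Solving gives Q = 234 with buyers paying €86 and sellers receiving €46 (the €40 wedge).
Revenue = t · Q = 40 · 234 = €9360.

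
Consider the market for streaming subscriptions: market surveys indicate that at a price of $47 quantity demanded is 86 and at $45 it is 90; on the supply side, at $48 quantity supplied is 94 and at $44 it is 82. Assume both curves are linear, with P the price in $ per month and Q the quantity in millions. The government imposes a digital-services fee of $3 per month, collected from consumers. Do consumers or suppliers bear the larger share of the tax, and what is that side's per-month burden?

Consumers bear the larger share: $1.8 per month.

Demand slope: (90 − 86)/(45 − 47) = -2, so Qd = 180 − 2P.
Supply slope: (82 − 94)/(44 − 48) = 3, so Qs = 3P − 50.
Before the tax: set 180 − 2P = 3P − 50 → P* = $46, Q* = 88.
With the tax collected from consumers, demand (in seller-price terms) shifts: Qd = 180 − 2(P + 3).
New equilibrium: consumers pay $47.8, suppliers receive $44.8, Q = 84.4. (Wedge: Pb − Ps = 3.)
Per-month burden: consumers $1.8, suppliers $1.2.
Consumers take the larger share because demand is less price-elastic here (demand slope 2 vs supply slope 3).
The less price-elastic side of the market bears the larger share of a per-unit tax.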